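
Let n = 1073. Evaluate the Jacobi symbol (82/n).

Pull out 2: since 1073 ≡ 1 (mod 8), (2/1073) = +1.
Reciprocity: 41 ≡ 1 and 1073 ≡ 1 (mod 4), so (41/1073) = +(1073/41).
Reduce top mod 41: now compute (7/41).
Reciprocity: 7 ≡ 3 and 41 ≡ 1 (mod 4), so (7/41) = +(41/7).
Reduce top mod 7: now compute (6/7).
Pull out 2: since 7 ≡ 7 (mod 8), (2/7) = +1.
Reciprocity: 3 ≡ 3 and 7 ≡ 3 (mod 4), so (3/7) = −(7/3).
Reduce top mod 3: now compute (1/3).
Reached (1/3) = 1. Collecting the sign flips along the way, the symbol is -1.

-1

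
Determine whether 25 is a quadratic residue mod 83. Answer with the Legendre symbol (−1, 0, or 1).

1

Reciprocity: 25 ≡ 1 and 83 ≡ 3 (mod 4), so (25/83) = +(83/25).
Reduce top mod 25: now compute (8/25).
Pull out 2^3: since 25 ≡ 1 (mod 8), (2/25) = +1, so (2/25)^3 = +1.
Reached (1/25) = 1. Collecting the sign flips along the way, the symbol is +1.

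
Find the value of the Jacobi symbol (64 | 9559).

1

Pull out 2^6: since 9559 ≡ 7 (mod 8), (2/9559) = +1, so (2/9559)^6 = +1.
Reached (1/9559) = 1. Collecting the sign flips along the way, the symbol is +1.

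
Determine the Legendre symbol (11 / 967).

1

Euler's criterion: (11/967) ≡ 11^483 (mod 967).
11^2 ≡ 121 (mod 967)
11^4 ≡ 136 (mod 967)
11^8 ≡ 123 (mod 967)
11^16 ≡ 624 (mod 967)
11^32 ≡ 642 (mod 967)
11^64 ≡ 222 (mod 967)
11^128 ≡ 934 (mod 967)
11^256 ≡ 122 (mod 967)
11^483 = 11^(256+128+64+32+2+1) ≡ 1 (mod 967).
Result is 1, so (11/967) = 1.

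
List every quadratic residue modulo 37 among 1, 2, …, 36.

Square k = 1,…,18 (k and 37−k give the same square):
1²=1, 2²=4, 3²=9, 4²=16, 5²=25, 6²=36, 7²≡12, 8²≡27, 9²≡7, 10²≡26, 11²≡10, 12²≡33, 13²≡21, 14²≡11, 15²≡3, 16²≡34, 17²≡30, 18²≡28 (mod 37).
So the quadratic residues mod 37 are {1, 3, 4, 7, 9, 10, 11, 12, 16, 21, 25, 26, 27, 28, 30, 33, 34, 36}.

1 3 4 7 9 10 11 12 16 21 25 26 27 28 30 33 34 36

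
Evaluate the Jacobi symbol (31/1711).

1

Reciprocity: 31 ≡ 3 and 1711 ≡ 3 (mod 4), so (31/1711) = −(1711/31).
Reduce top mod 31: now compute (6/31).
Pull out 2: since 31 ≡ 7 (mod 8), (2/31) = +1.
Reciprocity: 3 ≡ 3 and 31 ≡ 3 (mod 4), so (3/31) = −(31/3).
Reduce top mod 3: now compute (1/3).
Reached (1/3) = 1. Collecting the sign flips along the way, the symbol is +1.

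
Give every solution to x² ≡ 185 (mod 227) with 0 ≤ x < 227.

56, 171

Since 227 ≡ 3 (mod 4), a square root of 185 is 185^((227+1)/4) = 185^57 mod 227.
Repeated squaring: 185^2≡175, 185^4≡207, 185^8≡173, 185^16≡192, 185^32≡90 (mod 227).
185^57 = 185^(32+16+8+1) ≡ 171 (mod 227).
Check: 171² = 29241 ≡ 185 (mod 227). The two roots are 56 and 171.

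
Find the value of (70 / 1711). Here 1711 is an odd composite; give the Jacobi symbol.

1

Pull out 2: since 1711 ≡ 7 (mod 8), (2/1711) = +1.
Reciprocity: 35 ≡ 3 and 1711 ≡ 3 (mod 4), so (35/1711) = −(1711/35).
Reduce top mod 35: now compute (31/35).
Reciprocity: 31 ≡ 3 and 35 ≡ 3 (mod 4), so (31/35) = −(35/31).
Reduce top mod 31: now compute (4/31).
Pull out 2^2: since 31 ≡ 7 (mod 8), (2/31) = +1, so (2/31)^2 = +1.
Reached (1/31) = 1. Collecting the sign flips along the way, the symbol is +1.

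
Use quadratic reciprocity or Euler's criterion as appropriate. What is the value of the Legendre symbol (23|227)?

1

Euler's criterion: (23/227) ≡ 23^113 (mod 227).
23^2 ≡ 75 (mod 227)
23^4 ≡ 177 (mod 227)
23^8 ≡ 3 (mod 227)
23^16 ≡ 9 (mod 227)
23^32 ≡ 81 (mod 227)
23^64 ≡ 205 (mod 227)
23^113 = 23^(64+32+16+1) ≡ 1 (mod 227).
Result is 1, so (23/227) = 1.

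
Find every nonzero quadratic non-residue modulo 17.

Square k = 1,…,8 (k and 17−k give the same square):
1²=1, 2²=4, 3²=9, 4²=16, 5²≡8, 6²≡2, 7²≡15, 8²≡13 (mod 17).
The residues are {1, 2, 4, 8, 9, 13, 15, 16}; the non-residues are the remaining 8 nonzero classes.

3, 5, 6, 7, 10, 11, 12, 14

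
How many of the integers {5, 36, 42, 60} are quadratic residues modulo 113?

(5/113) = -1 → non-residue.
(36/113) = +1 → QR.
(42/113) = -1 → non-residue.
(60/113) = +1 → QR.
Total quadratic residues among the 4: 2.

2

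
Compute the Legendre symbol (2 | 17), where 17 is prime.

1

Pull out 2: since 17 ≡ 1 (mod 8), (2/17) = +1.
Reached (1/17) = 1. Collecting the sign flips along the way, the symbol is +1.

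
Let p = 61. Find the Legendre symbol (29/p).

Reciprocity: 29 ≡ 1 and 61 ≡ 1 (mod 4), so (29/61) = +(61/29).
Reduce top mod 29: now compute (3/29).
Reciprocity: 3 ≡ 3 and 29 ≡ 1 (mod 4), so (3/29) = +(29/3).
Reduce top mod 3: now compute (2/3).
Pull out 2: since 3 ≡ 3 (mod 8), (2/3) = -1.
Reached (1/3) = 1. Collecting the sign flips along the way, the symbol is -1.

-1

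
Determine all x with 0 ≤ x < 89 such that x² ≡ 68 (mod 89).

35, 54

89 ≡ 1 (mod 4), so we find a root by search.
Trying successive values, 35² = 1225 ≡ 68 (mod 89). The other root is 89 − 35 = 54.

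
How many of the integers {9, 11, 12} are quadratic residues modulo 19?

(9/19) = +1 → QR.
(11/19) = +1 → QR.
(12/19) = -1 → non-residue.
Total quadratic residues among the 3: 2.

2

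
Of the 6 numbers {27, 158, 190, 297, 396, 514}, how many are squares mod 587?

1

(27/587) = +1 → QR.
(158/587) = -1 → non-residue.
(190/587) = -1 → non-residue.
(297/587) = -1 → non-residue.
(396/587) = -1 → non-residue.
(514/587) = -1 → non-residue.
Total quadratic residues among the 6: 1.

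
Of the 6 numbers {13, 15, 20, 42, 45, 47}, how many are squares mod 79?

(13/79) = +1 → QR.
(15/79) = -1 → non-residue.
(20/79) = +1 → QR.
(42/79) = +1 → QR.
(45/79) = +1 → QR.
(47/79) = -1 → non-residue.
Total quadratic residues among the 6: 4.

4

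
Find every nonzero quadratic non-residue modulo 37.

Square k = 1,…,18 (k and 37−k give the same square):
1²=1, 2²=4, 3²=9, 4²=16, 5²=25, 6²=36, 7²≡12, 8²≡27, 9²≡7, 10²≡26, 11²≡10, 12²≡33, 13²≡21, 14²≡11, 15²≡3, 16²≡34, 17²≡30, 18²≡28 (mod 37).
The residues are {1, 3, 4, 7, 9, 10, 11, 12, 16, 21, 25, 26, 27, 28, 30, 33, 34, 36}; the non-residues are the remaining 18 nonzero classes.

2 5 6 8 13 14 15 17 18 19 20 22 23 24 29 31 32 35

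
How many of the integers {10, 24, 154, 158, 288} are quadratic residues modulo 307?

2

(10/307) = +1 → QR.
(24/307) = +1 → QR.
(154/307) = -1 → non-residue.
(158/307) = -1 → non-residue.
(288/307) = -1 → non-residue.
Total quadratic residues among the 5: 2.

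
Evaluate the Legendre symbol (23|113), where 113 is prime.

Reciprocity: 23 ≡ 3 and 113 ≡ 1 (mod 4), so (23/113) = +(113/23).
Reduce top mod 23: now compute (21/23).
Reciprocity: 21 ≡ 1 and 23 ≡ 3 (mod 4), so (21/23) = +(23/21).
Reduce top mod 21: now compute (2/21).
Pull out 2: since 21 ≡ 5 (mod 8), (2/21) = -1.
Reached (1/21) = 1. Collecting the sign flips along the way, the symbol is -1.

-1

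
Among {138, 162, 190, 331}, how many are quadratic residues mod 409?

2

(138/409) = +1 → QR.
(162/409) = +1 → QR.
(190/409) = -1 → non-residue.
(331/409) = -1 → non-residue.
Total quadratic residues among the 4: 2.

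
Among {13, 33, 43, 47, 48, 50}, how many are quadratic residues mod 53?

(13/53) = +1 → QR.
(33/53) = -1 → non-residue.
(43/53) = +1 → QR.
(47/53) = +1 → QR.
(48/53) = -1 → non-residue.
(50/53) = -1 → non-residue.
Total quadratic residues among the 6: 3.

3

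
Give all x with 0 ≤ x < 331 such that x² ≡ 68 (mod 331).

Since 331 ≡ 3 (mod 4), a square root of 68 is 68^((331+1)/4) = 68^83 mod 331.
Repeated squaring: 68^2≡321, 68^4≡100, 68^8≡70, 68^16≡266, 68^32≡253, 68^64≡126 (mod 331).
68^83 = 68^(64+16+2+1) ≡ 125 (mod 331).
Check: 125² = 15625 ≡ 68 (mod 331). The two roots are 125 and 206.

125, 206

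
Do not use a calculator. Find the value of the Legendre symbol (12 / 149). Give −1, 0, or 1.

-1

Pull out 2^2: since 149 ≡ 5 (mod 8), (2/149) = -1, so (2/149)^2 = +1.
Reciprocity: 3 ≡ 3 and 149 ≡ 1 (mod 4), so (3/149) = +(149/3).
Reduce top mod 3: now compute (2/3).
Pull out 2: since 3 ≡ 3 (mod 8), (2/3) = -1.
Reached (1/3) = 1. Collecting the sign flips along the way, the symbol is -1.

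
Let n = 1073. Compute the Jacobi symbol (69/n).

Reciprocity: 69 ≡ 1 and 1073 ≡ 1 (mod 4), so (69/1073) = +(1073/69).
Reduce top mod 69: now compute (38/69).
Pull out 2: since 69 ≡ 5 (mod 8), (2/69) = -1.
Reciprocity: 19 ≡ 3 and 69 ≡ 1 (mod 4), so (19/69) = +(69/19).
Reduce top mod 19: now compute (12/19).
Pull out 2^2: since 19 ≡ 3 (mod 8), (2/19) = -1, so (2/19)^2 = +1.
Reciprocity: 3 ≡ 3 and 19 ≡ 3 (mod 4), so (3/19) = −(19/3).
Reduce top mod 3: now compute (1/3).
Reached (1/3) = 1. Collecting the sign flips along the way, the symbol is +1.

1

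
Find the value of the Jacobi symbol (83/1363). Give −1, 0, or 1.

Reciprocity: 83 ≡ 3 and 1363 ≡ 3 (mod 4), so (83/1363) = −(1363/83).
Reduce top mod 83: now compute (35/83).
Reciprocity: 35 ≡ 3 and 83 ≡ 3 (mod 4), so (35/83) = −(83/35).
Reduce top mod 35: now compute (13/35).
Reciprocity: 13 ≡ 1 and 35 ≡ 3 (mod 4), so (13/35) = +(35/13).
Reduce top mod 13: now compute (9/13).
Reciprocity: 9 ≡ 1 and 13 ≡ 1 (mod 4), so (9/13) = +(13/9).
Reduce top mod 9: now compute (4/9).
Pull out 2^2: since 9 ≡ 1 (mod 8), (2/9) = +1, so (2/9)^2 = +1.
Reached (1/9) = 1. Collecting the sign flips along the way, the symbol is +1.

1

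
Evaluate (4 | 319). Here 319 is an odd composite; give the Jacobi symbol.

1

Pull out 2^2: since 319 ≡ 7 (mod 8), (2/319) = +1, so (2/319)^2 = +1.
Reached (1/319) = 1. Collecting the sign flips along the way, the symbol is +1.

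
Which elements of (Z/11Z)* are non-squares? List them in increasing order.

Square k = 1,…,5 (k and 11−k give the same square):
1²=1, 2²=4, 3²=9, 4²≡5, 5²≡3 (mod 11).
The residues are {1, 3, 4, 5, 9}; the non-residues are the remaining 5 nonzero classes.

2, 6, 7, 8, 10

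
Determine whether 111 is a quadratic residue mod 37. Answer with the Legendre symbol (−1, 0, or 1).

0

First reduce: 111 ≡ 0 (mod 37).
Top reduces to 0: gcd > 1, so the symbol is 0.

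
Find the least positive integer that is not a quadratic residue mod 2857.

(2/2857) = +1, so 2 is a residue.
(3/2857) = +1, so 3 is a residue.
(4/2857) = +1, so 4 is a residue.
(5/2857) = −1, so 5 is the smallest positive non-residue mod 2857.

5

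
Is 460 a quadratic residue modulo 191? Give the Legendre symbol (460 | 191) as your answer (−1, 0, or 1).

Euler's criterion: (460/191) ≡ 78^95 (mod 191).
78^2 ≡ 163 (mod 191)
78^4 ≡ 20 (mod 191)
78^8 ≡ 18 (mod 191)
78^16 ≡ 133 (mod 191)
78^32 ≡ 117 (mod 191)
78^64 ≡ 128 (mod 191)
78^95 = 78^(64+16+8+4+2+1) ≡ 1 (mod 191).
Result is 1, so (460/191) = 1.

1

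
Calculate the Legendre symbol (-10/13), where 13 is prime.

Euler's criterion: (-10/13) ≡ 3^6 (mod 13).
3^2 ≡ 9 (mod 13)
3^4 ≡ 3 (mod 13)
3^6 = 3^(4+2) ≡ 1 (mod 13).
Result is 1, so (-10/13) = 1.

1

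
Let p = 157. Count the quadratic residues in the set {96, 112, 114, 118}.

1

(96/157) = -1 → non-residue.
(112/157) = -1 → non-residue.
(114/157) = -1 → non-residue.
(118/157) = +1 → QR.
Total quadratic residues among the 4: 1.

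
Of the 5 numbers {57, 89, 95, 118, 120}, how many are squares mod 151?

2

(57/151) = -1 → non-residue.
(89/151) = -1 → non-residue.
(95/151) = +1 → QR.
(118/151) = +1 → QR.
(120/151) = -1 → non-residue.
Total quadratic residues among the 5: 2.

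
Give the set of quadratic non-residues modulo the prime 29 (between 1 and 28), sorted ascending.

Square k = 1,…,14 (k and 29−k give the same square):
1²=1, 2²=4, 3²=9, 4²=16, 5²=25, 6²≡7, 7²≡20, 8²≡6, 9²≡23, 10²≡13, 11²≡5, 12²≡28, 13²≡24, 14²≡22 (mod 29).
The residues are {1, 4, 5, 6, 7, 9, 13, 16, 20, 22, 23, 24, 25, 28}; the non-residues are the remaining 14 nonzero classes.

2 3 8 10 11 12 14 15 17 18 19 21 26 27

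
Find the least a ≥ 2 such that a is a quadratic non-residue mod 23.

5

(2/23) = +1, so 2 is a residue.
(3/23) = +1, so 3 is a residue.
(4/23) = +1, so 4 is a residue.
(5/23) = −1, so 5 is the smallest positive non-residue mod 23.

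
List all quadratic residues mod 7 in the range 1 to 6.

Square k = 1,…,3 (k and 7−k give the same square):
1²=1, 2²=4, 3²≡2 (mod 7).
So the quadratic residues mod 7 are {1, 2, 4}.

1,2,4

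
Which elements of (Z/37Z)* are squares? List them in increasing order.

1 3 4 7 9 10 11 12 16 21 25 26 27 28 30 33 34 36

Square k = 1,…,18 (k and 37−k give the same square):
1²=1, 2²=4, 3²=9, 4²=16, 5²=25, 6²=36, 7²≡12, 8²≡27, 9²≡7, 10²≡26, 11²≡10, 12²≡33, 13²≡21, 14²≡11, 15²≡3, 16²≡34, 17²≡30, 18²≡28 (mod 37).
So the quadratic residues mod 37 are {1, 3, 4, 7, 9, 10, 11, 12, 16, 21, 25, 26, 27, 28, 30, 33, 34, 36}.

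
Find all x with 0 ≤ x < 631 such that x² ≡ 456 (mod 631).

276, 355

Since 631 ≡ 3 (mod 4), a square root of 456 is 456^((631+1)/4) = 456^158 mod 631.
Repeated squaring: 456^2≡337, 456^4≡620, 456^8≡121, 456^16≡128, 456^32≡609, 456^64≡484, 456^128≡155 (mod 631).
456^158 = 456^(128+16+8+4+2) ≡ 355 (mod 631).
Check: 355² = 126025 ≡ 456 (mod 631). The two roots are 276 and 355.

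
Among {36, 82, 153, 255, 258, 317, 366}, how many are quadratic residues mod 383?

4

(36/383) = +1 → QR.
(82/383) = -1 → non-residue.
(153/383) = +1 → QR.
(255/383) = -1 → non-residue.
(258/383) = +1 → QR.
(317/383) = +1 → QR.
(366/383) = -1 → non-residue.
Total quadratic residues among the 7: 4.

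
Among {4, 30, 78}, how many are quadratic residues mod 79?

(4/79) = +1 → QR.
(30/79) = -1 → non-residue.
(78/79) = -1 → non-residue.
Total quadratic residues among the 3: 1.

1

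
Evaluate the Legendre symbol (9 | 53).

Euler's criterion: (9/53) ≡ 9^26 (mod 53).
9^2 ≡ 28 (mod 53)
9^4 ≡ 42 (mod 53)
9^8 ≡ 15 (mod 53)
9^16 ≡ 13 (mod 53)
9^26 = 9^(16+8+2) ≡ 1 (mod 53).
Result is 1, so (9/53) = 1.

1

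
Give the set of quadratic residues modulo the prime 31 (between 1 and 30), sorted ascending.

Square k = 1,…,15 (k and 31−k give the same square):
1²=1, 2²=4, 3²=9, 4²=16, 5²=25, 6²≡5, 7²≡18, 8²≡2, 9²≡19, 10²≡7, 11²≡28, 12²≡20, 13²≡14, 14²≡10, 15²≡8 (mod 31).
So the quadratic residues mod 31 are {1, 2, 4, 5, 7, 8, 9, 10, 14, 16, 18, 19, 20, 25, 28}.

1, 2, 4, 5, 7, 8, 9, 10, 14, 16, 18, 19, 20, 25, 28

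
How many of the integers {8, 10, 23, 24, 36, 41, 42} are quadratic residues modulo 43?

5

(8/43) = -1 → non-residue.
(10/43) = +1 → QR.
(23/43) = +1 → QR.
(24/43) = +1 → QR.
(36/43) = +1 → QR.
(41/43) = +1 → QR.
(42/43) = -1 → non-residue.
Total quadratic residues among the 7: 5.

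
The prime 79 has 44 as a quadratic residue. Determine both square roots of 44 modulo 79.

Since 79 ≡ 3 (mod 4), a square root of 44 is 44^((79+1)/4) = 44^20 mod 79.
Repeated squaring: 44^2≡40, 44^4≡20, 44^8≡5, 44^16≡25 (mod 79).
44^20 = 44^(16+4) ≡ 26 (mod 79).
Check: 26² = 676 ≡ 44 (mod 79). The two roots are 26 and 53.

26, 53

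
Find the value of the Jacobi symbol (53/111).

Reciprocity: 53 ≡ 1 and 111 ≡ 3 (mod 4), so (53/111) = +(111/53).
Reduce top mod 53: now compute (5/53).
Reciprocity: 5 ≡ 1 and 53 ≡ 1 (mod 4), so (5/53) = +(53/5).
Reduce top mod 5: now compute (3/5).
Reciprocity: 3 ≡ 3 and 5 ≡ 1 (mod 4), so (3/5) = +(5/3).
Reduce top mod 3: now compute (2/3).
Pull out 2: since 3 ≡ 3 (mod 8), (2/3) = -1.
Reached (1/3) = 1. Collecting the sign flips along the way, the symbol is -1.

-1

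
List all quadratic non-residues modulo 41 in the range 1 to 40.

3, 6, 7, 11, 12, 13, 14, 15, 17, 19, 22, 24, 26, 27, 28, 29, 30, 34, 35, 38

Square k = 1,…,20 (k and 41−k give the same square):
1²=1, 2²=4, 3²=9, 4²=16, 5²=25, 6²=36, 7²≡8, 8²≡23, 9²≡40, 10²≡18, 11²≡39, 12²≡21, 13²≡5, 14²≡32, 15²≡20, 16²≡10, 17²≡2, 18²≡37, 19²≡33, 20²≡31 (mod 41).
The residues are {1, 2, 4, 5, 8, 9, 10, 16, 18, 20, 21, 23, 25, 31, 32, 33, 36, 37, 39, 40}; the non-residues are the remaining 20 nonzero classes.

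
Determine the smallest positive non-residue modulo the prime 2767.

3

(2/2767) = +1, so 2 is a residue.
(3/2767) = −1, so 3 is the smallest positive non-residue mod 2767.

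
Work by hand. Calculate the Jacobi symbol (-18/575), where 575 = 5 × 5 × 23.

-1

First reduce: -18 ≡ 557 (mod 575).
Reciprocity: 557 ≡ 1 and 575 ≡ 3 (mod 4), so (557/575) = +(575/557).
Reduce top mod 557: now compute (18/557).
Pull out 2: since 557 ≡ 5 (mod 8), (2/557) = -1.
Reciprocity: 9 ≡ 1 and 557 ≡ 1 (mod 4), so (9/557) = +(557/9).
Reduce top mod 9: now compute (8/9).
Pull out 2^3: since 9 ≡ 1 (mod 8), (2/9) = +1, so (2/9)^3 = +1.
Reached (1/9) = 1. Collecting the sign flips along the way, the symbol is -1.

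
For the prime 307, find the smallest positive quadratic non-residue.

2

(2/307) = −1, so 2 is the smallest positive non-residue mod 307.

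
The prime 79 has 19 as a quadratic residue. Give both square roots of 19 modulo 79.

Since 79 ≡ 3 (mod 4), a square root of 19 is 19^((79+1)/4) = 19^20 mod 79.
Repeated squaring: 19^2≡45, 19^4≡50, 19^8≡51, 19^16≡73 (mod 79).
19^20 = 19^(16+4) ≡ 16 (mod 79).
Check: 16² = 256 ≡ 19 (mod 79). The two roots are 16 and 63.

16, 63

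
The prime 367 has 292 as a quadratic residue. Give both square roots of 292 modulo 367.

101, 266

Since 367 ≡ 3 (mod 4), a square root of 292 is 292^((367+1)/4) = 292^92 mod 367.
Repeated squaring: 292^2≡120, 292^4≡87, 292^8≡229, 292^16≡327, 292^32≡132, 292^64≡175 (mod 367).
292^92 = 292^(64+16+8+4) ≡ 101 (mod 367).
Check: 101² = 10201 ≡ 292 (mod 367). The two roots are 101 and 266.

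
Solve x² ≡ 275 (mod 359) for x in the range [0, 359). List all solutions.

Since 359 ≡ 3 (mod 4), a square root of 275 is 275^((359+1)/4) = 275^90 mod 359.
Repeated squaring: 275^2≡235, 275^4≡298, 275^8≡131, 275^16≡288, 275^32≡15, 275^64≡225 (mod 359).
275^90 = 275^(64+16+8+2) ≡ 135 (mod 359).
Check: 135² = 18225 ≡ 275 (mod 359). The two roots are 135 and 224.

135, 224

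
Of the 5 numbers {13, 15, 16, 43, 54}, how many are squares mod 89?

1

(13/89) = -1 → non-residue.
(15/89) = -1 → non-residue.
(16/89) = +1 → QR.
(43/89) = -1 → non-residue.
(54/89) = -1 → non-residue.
Total quadratic residues among the 5: 1.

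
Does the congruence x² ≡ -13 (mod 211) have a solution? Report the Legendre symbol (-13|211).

Euler's criterion: (-13/211) ≡ 198^105 (mod 211).
198^2 ≡ 169 (mod 211)
198^4 ≡ 76 (mod 211)
198^8 ≡ 79 (mod 211)
198^16 ≡ 122 (mod 211)
198^32 ≡ 114 (mod 211)
198^64 ≡ 125 (mod 211)
198^105 = 198^(64+32+8+1) ≡ 210 (mod 211).
Result is 210 ≡ −1, so (-13/211) = −1.

-1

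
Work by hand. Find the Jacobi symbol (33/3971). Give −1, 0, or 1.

Reciprocity: 33 ≡ 1 and 3971 ≡ 3 (mod 4), so (33/3971) = +(3971/33).
Reduce top mod 33: now compute (11/33).
Reciprocity: 11 ≡ 3 and 33 ≡ 1 (mod 4), so (11/33) = +(33/11).
Reduce top mod 11: now compute (0/11).
Top reduces to 0: gcd > 1, so the symbol is 0.

0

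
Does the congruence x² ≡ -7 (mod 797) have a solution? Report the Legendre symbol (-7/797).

-1

First reduce: -7 ≡ 790 (mod 797).
Pull out 2: since 797 ≡ 5 (mod 8), (2/797) = -1.
Reciprocity: 395 ≡ 3 and 797 ≡ 1 (mod 4), so (395/797) = +(797/395).
Reduce top mod 395: now compute (7/395).
Reciprocity: 7 ≡ 3 and 395 ≡ 3 (mod 4), so (7/395) = −(395/7).
Reduce top mod 7: now compute (3/7).
Reciprocity: 3 ≡ 3 and 7 ≡ 3 (mod 4), so (3/7) = −(7/3).
Reduce top mod 3: now compute (1/3).
Reached (1/3) = 1. Collecting the sign flips along the way, the symbol is -1.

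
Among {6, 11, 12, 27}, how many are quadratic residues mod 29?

1

(6/29) = +1 → QR.
(11/29) = -1 → non-residue.
(12/29) = -1 → non-residue.
(27/29) = -1 → non-residue.
Total quadratic residues among the 4: 1.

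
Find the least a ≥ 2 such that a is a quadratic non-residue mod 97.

(2/97) = +1, so 2 is a residue.
(3/97) = +1, so 3 is a residue.
(4/97) = +1, so 4 is a residue.
(5/97) = −1, so 5 is the smallest positive non-residue mod 97.

5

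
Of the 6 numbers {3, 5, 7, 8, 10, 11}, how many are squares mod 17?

(3/17) = -1 → non-residue.
(5/17) = -1 → non-residue.
(7/17) = -1 → non-residue.
(8/17) = +1 → QR.
(10/17) = -1 → non-residue.
(11/17) = -1 → non-residue.
Total quadratic residues among the 6: 1.

1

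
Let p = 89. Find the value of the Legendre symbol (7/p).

-1

Euler's criterion: (7/89) ≡ 7^44 (mod 89).
7^2 ≡ 49 (mod 89)
7^4 ≡ 87 (mod 89)
7^8 ≡ 4 (mod 89)
7^16 ≡ 16 (mod 89)
7^32 ≡ 78 (mod 89)
7^44 = 7^(32+8+4) ≡ 88 (mod 89).
Result is 88 ≡ −1, so (7/89) = −1.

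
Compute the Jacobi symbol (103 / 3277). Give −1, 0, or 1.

Reciprocity: 103 ≡ 3 and 3277 ≡ 1 (mod 4), so (103/3277) = +(3277/103).
Reduce top mod 103: now compute (84/103).
Pull out 2^2: since 103 ≡ 7 (mod 8), (2/103) = +1, so (2/103)^2 = +1.
Reciprocity: 21 ≡ 1 and 103 ≡ 3 (mod 4), so (21/103) = +(103/21).
Reduce top mod 21: now compute (19/21).
Reciprocity: 19 ≡ 3 and 21 ≡ 1 (mod 4), so (19/21) = +(21/19).
Reduce top mod 19: now compute (2/19).
Pull out 2: since 19 ≡ 3 (mod 8), (2/19) = -1.
Reached (1/19) = 1. Collecting the sign flips along the way, the symbol is -1.

-1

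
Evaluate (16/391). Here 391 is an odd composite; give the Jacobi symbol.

1

Pull out 2^4: since 391 ≡ 7 (mod 8), (2/391) = +1, so (2/391)^4 = +1.
Reached (1/391) = 1. Collecting the sign flips along the way, the symbol is +1.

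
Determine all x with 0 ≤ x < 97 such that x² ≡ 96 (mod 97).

22, 75

97 ≡ 1 (mod 4), so we find a root by search.
Trying successive values, 22² = 484 ≡ 96 (mod 97). The other root is 97 − 22 = 75.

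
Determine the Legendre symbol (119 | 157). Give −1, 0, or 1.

-1

Reciprocity: 119 ≡ 3 and 157 ≡ 1 (mod 4), so (119/157) = +(157/119).
Reduce top mod 119: now compute (38/119).
Pull out 2: since 119 ≡ 7 (mod 8), (2/119) = +1.
Reciprocity: 19 ≡ 3 and 119 ≡ 3 (mod 4), so (19/119) = −(119/19).
Reduce top mod 19: now compute (5/19).
Reciprocity: 5 ≡ 1 and 19 ≡ 3 (mod 4), so (5/19) = +(19/5).
Reduce top mod 5: now compute (4/5).
Pull out 2^2: since 5 ≡ 5 (mod 8), (2/5) = -1, so (2/5)^2 = +1.
Reached (1/5) = 1. Collecting the sign flips along the way, the symbol is -1.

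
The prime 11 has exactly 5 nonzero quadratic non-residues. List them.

2 6 7 8 10

Square k = 1,…,5 (k and 11−k give the same square):
1²=1, 2²=4, 3²=9, 4²≡5, 5²≡3 (mod 11).
The residues are {1, 3, 4, 5, 9}; the non-residues are the remaining 5 nonzero classes.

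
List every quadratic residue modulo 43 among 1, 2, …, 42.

1 4 6 9 10 11 13 14 15 16 17 21 23 24 25 31 35 36 38 40 41

Square k = 1,…,21 (k and 43−k give the same square):
1²=1, 2²=4, 3²=9, 4²=16, 5²=25, 6²=36, 7²≡6, 8²≡21, 9²≡38, 10²≡14, 11²≡35, 12²≡15, 13²≡40, 14²≡24, 15²≡10, 16²≡41, 17²≡31, 18²≡23, 19²≡17, 20²≡13, 21²≡11 (mod 43).
So the quadratic residues mod 43 are {1, 4, 6, 9, 10, 11, 13, 14, 15, 16, 17, 21, 23, 24, 25, 31, 35, 36, 38, 40, 41}.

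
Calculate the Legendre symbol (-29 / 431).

Euler's criterion: (-29/431) ≡ 402^215 (mod 431).
402^2 ≡ 410 (mod 431)
402^4 ≡ 10 (mod 431)
402^8 ≡ 100 (mod 431)
402^16 ≡ 87 (mod 431)
402^32 ≡ 242 (mod 431)
402^64 ≡ 379 (mod 431)
402^128 ≡ 118 (mod 431)
402^215 = 402^(128+64+16+4+2+1) ≡ 430 (mod 431).
Result is 430 ≡ −1, so (-29/431) = −1.

-1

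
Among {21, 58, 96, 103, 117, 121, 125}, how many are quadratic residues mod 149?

(21/149) = -1 → non-residue.
(58/149) = -1 → non-residue.
(96/149) = +1 → QR.
(103/149) = +1 → QR.
(117/149) = -1 → non-residue.
(121/149) = +1 → QR.
(125/149) = +1 → QR.
Total quadratic residues among the 7: 4.

4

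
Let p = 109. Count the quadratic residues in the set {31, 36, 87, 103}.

3

(31/109) = +1 → QR.
(36/109) = +1 → QR.
(87/109) = +1 → QR.
(103/109) = -1 → non-residue.
Total quadratic residues among the 4: 3.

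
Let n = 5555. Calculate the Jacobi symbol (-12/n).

First reduce: -12 ≡ 5543 (mod 5555).
Reciprocity: 5543 ≡ 3 and 5555 ≡ 3 (mod 4), so (5543/5555) = −(5555/5543).
Reduce top mod 5543: now compute (12/5543).
Pull out 2^2: since 5543 ≡ 7 (mod 8), (2/5543) = +1, so (2/5543)^2 = +1.
Reciprocity: 3 ≡ 3 and 5543 ≡ 3 (mod 4), so (3/5543) = −(5543/3).
Reduce top mod 3: now compute (2/3).
Pull out 2: since 3 ≡ 3 (mod 8), (2/3) = -1.
Reached (1/3) = 1. Collecting the sign flips along the way, the symbol is -1.

-1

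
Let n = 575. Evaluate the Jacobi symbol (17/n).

-1

Reciprocity: 17 ≡ 1 and 575 ≡ 3 (mod 4), so (17/575) = +(575/17).
Reduce top mod 17: now compute (14/17).
Pull out 2: since 17 ≡ 1 (mod 8), (2/17) = +1.
Reciprocity: 7 ≡ 3 and 17 ≡ 1 (mod 4), so (7/17) = +(17/7).
Reduce top mod 7: now compute (3/7).
Reciprocity: 3 ≡ 3 and 7 ≡ 3 (mod 4), so (3/7) = −(7/3).
Reduce top mod 3: now compute (1/3).
Reached (1/3) = 1. Collecting the sign flips along the way, the symbol is -1.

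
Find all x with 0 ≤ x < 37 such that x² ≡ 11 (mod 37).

14, 23

37 ≡ 1 (mod 4), so we find a root by search.
Trying successive values, 14² = 196 ≡ 11 (mod 37). The other root is 37 − 14 = 23.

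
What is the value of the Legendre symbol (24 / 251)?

Pull out 2^3: since 251 ≡ 3 (mod 8), (2/251) = -1, so (2/251)^3 = -1.
Reciprocity: 3 ≡ 3 and 251 ≡ 3 (mod 4), so (3/251) = −(251/3).
Reduce top mod 3: now compute (2/3).
Pull out 2: since 3 ≡ 3 (mod 8), (2/3) = -1.
Reached (1/3) = 1. Collecting the sign flips along the way, the symbol is -1.

-1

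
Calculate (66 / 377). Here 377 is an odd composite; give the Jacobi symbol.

-1

Pull out 2: since 377 ≡ 1 (mod 8), (2/377) = +1.
Reciprocity: 33 ≡ 1 and 377 ≡ 1 (mod 4), so (33/377) = +(377/33).
Reduce top mod 33: now compute (14/33).
Pull out 2: since 33 ≡ 1 (mod 8), (2/33) = +1.
Reciprocity: 7 ≡ 3 and 33 ≡ 1 (mod 4), so (7/33) = +(33/7).
Reduce top mod 7: now compute (5/7).
Reciprocity: 5 ≡ 1 and 7 ≡ 3 (mod 4), so (5/7) = +(7/5).
Reduce top mod 5: now compute (2/5).
Pull out 2: since 5 ≡ 5 (mod 8), (2/5) = -1.
Reached (1/5) = 1. Collecting the sign flips along the way, the symbol is -1.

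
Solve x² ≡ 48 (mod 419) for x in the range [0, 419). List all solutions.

Since 419 ≡ 3 (mod 4), a square root of 48 is 48^((419+1)/4) = 48^105 mod 419.
Repeated squaring: 48^2≡209, 48^4≡105, 48^8≡131, 48^16≡401, 48^32≡324, 48^64≡226 (mod 419).
48^105 = 48^(64+32+8+1) ≡ 116 (mod 419).
Check: 116² = 13456 ≡ 48 (mod 419). The two roots are 116 and 303.

116, 303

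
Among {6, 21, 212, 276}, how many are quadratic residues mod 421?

1

(6/421) = -1 → non-residue.
(21/421) = +1 → QR.
(212/421) = -1 → non-residue.
(276/421) = -1 → non-residue.
Total quadratic residues among the 4: 1.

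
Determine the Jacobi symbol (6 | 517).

-1

Pull out 2: since 517 ≡ 5 (mod 8), (2/517) = -1.
Reciprocity: 3 ≡ 3 and 517 ≡ 1 (mod 4), so (3/517) = +(517/3).
Reduce top mod 3: now compute (1/3).
Reached (1/3) = 1. Collecting the sign flips along the way, the symbol is -1.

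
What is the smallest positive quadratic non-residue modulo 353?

(2/353) = +1, so 2 is a residue.
(3/353) = −1, so 3 is the smallest positive non-residue mod 353.

3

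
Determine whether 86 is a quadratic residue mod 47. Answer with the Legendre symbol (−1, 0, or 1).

First reduce: 86 ≡ 39 (mod 47).
Reciprocity: 39 ≡ 3 and 47 ≡ 3 (mod 4), so (39/47) = −(47/39).
Reduce top mod 39: now compute (8/39).
Pull out 2^3: since 39 ≡ 7 (mod 8), (2/39) = +1, so (2/39)^3 = +1.
Reached (1/39) = 1. Collecting the sign flips along the way, the symbol is -1.

-1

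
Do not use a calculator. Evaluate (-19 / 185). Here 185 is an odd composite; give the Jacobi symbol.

First reduce: -19 ≡ 166 (mod 185).
Pull out 2: since 185 ≡ 1 (mod 8), (2/185) = +1.
Reciprocity: 83 ≡ 3 and 185 ≡ 1 (mod 4), so (83/185) = +(185/83).
Reduce top mod 83: now compute (19/83).
Reciprocity: 19 ≡ 3 and 83 ≡ 3 (mod 4), so (19/83) = −(83/19).
Reduce top mod 19: now compute (7/19).
Reciprocity: 7 ≡ 3 and 19 ≡ 3 (mod 4), so (7/19) = −(19/7).
Reduce top mod 7: now compute (5/7).
Reciprocity: 5 ≡ 1 and 7 ≡ 3 (mod 4), so (5/7) = +(7/5).
Reduce top mod 5: now compute (2/5).
Pull out 2: since 5 ≡ 5 (mod 8), (2/5) = -1.
Reached (1/5) = 1. Collecting the sign flips along the way, the symbol is -1.

-1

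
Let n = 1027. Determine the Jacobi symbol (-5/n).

1

First reduce: -5 ≡ 1022 (mod 1027).
Pull out 2: since 1027 ≡ 3 (mod 8), (2/1027) = -1.
Reciprocity: 511 ≡ 3 and 1027 ≡ 3 (mod 4), so (511/1027) = −(1027/511).
Reduce top mod 511: now compute (5/511).
Reciprocity: 5 ≡ 1 and 511 ≡ 3 (mod 4), so (5/511) = +(511/5).
Reduce top mod 5: now compute (1/5).
Reached (1/5) = 1. Collecting the sign flips along the way, the symbol is +1.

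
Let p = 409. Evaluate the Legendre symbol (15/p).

1

Euler's criterion: (15/409) ≡ 15^204 (mod 409).
15^2 ≡ 225 (mod 409)
15^4 ≡ 318 (mod 409)
15^8 ≡ 101 (mod 409)
15^16 ≡ 385 (mod 409)
15^32 ≡ 167 (mod 409)
15^64 ≡ 77 (mod 409)
15^128 ≡ 203 (mod 409)
15^204 = 15^(128+64+8+4) ≡ 1 (mod 409).
Result is 1, so (15/409) = 1.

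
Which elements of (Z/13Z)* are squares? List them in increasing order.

Square k = 1,…,6 (k and 13−k give the same square):
1²=1, 2²=4, 3²=9, 4²≡3, 5²≡12, 6²≡10 (mod 13).
So the quadratic residues mod 13 are {1, 3, 4, 9, 10, 12}.

1,3,4,9,10,12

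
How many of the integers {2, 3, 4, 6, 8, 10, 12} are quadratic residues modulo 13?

(2/13) = -1 → non-residue.
(3/13) = +1 → QR.
(4/13) = +1 → QR.
(6/13) = -1 → non-residue.
(8/13) = -1 → non-residue.
(10/13) = +1 → QR.
(12/13) = +1 → QR.
Total quadratic residues among the 7: 4.

4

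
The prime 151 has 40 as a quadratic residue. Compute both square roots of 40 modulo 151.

74, 77

Since 151 ≡ 3 (mod 4), a square root of 40 is 40^((151+1)/4) = 40^38 mod 151.
Repeated squaring: 40^2≡90, 40^4≡97, 40^8≡47, 40^16≡95, 40^32≡116 (mod 151).
40^38 = 40^(32+4+2) ≡ 74 (mod 151).
Check: 74² = 5476 ≡ 40 (mod 151). The two roots are 74 and 77.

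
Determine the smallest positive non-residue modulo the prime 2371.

2

(2/2371) = −1, so 2 is the smallest positive non-residue mod 2371.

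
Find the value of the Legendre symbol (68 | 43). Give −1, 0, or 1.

1

First reduce: 68 ≡ 25 (mod 43).
Reciprocity: 25 ≡ 1 and 43 ≡ 3 (mod 4), so (25/43) = +(43/25).
Reduce top mod 25: now compute (18/25).
Pull out 2: since 25 ≡ 1 (mod 8), (2/25) = +1.
Reciprocity: 9 ≡ 1 and 25 ≡ 1 (mod 4), so (9/25) = +(25/9).
Reduce top mod 9: now compute (7/9).
Reciprocity: 7 ≡ 3 and 9 ≡ 1 (mod 4), so (7/9) = +(9/7).
Reduce top mod 7: now compute (2/7).
Pull out 2: since 7 ≡ 7 (mod 8), (2/7) = +1.
Reached (1/7) = 1. Collecting the sign flips along the way, the symbol is +1.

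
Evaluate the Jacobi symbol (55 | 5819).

0

Reciprocity: 55 ≡ 3 and 5819 ≡ 3 (mod 4), so (55/5819) = −(5819/55).
Reduce top mod 55: now compute (44/55).
Pull out 2^2: since 55 ≡ 7 (mod 8), (2/55) = +1, so (2/55)^2 = +1.
Reciprocity: 11 ≡ 3 and 55 ≡ 3 (mod 4), so (11/55) = −(55/11).
Reduce top mod 11: now compute (0/11).
Top reduces to 0: gcd > 1, so the symbol is 0.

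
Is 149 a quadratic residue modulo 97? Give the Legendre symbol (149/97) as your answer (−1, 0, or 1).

First reduce: 149 ≡ 52 (mod 97).
Pull out 2^2: since 97 ≡ 1 (mod 8), (2/97) = +1, so (2/97)^2 = +1.
Reciprocity: 13 ≡ 1 and 97 ≡ 1 (mod 4), so (13/97) = +(97/13).
Reduce top mod 13: now compute (6/13).
Pull out 2: since 13 ≡ 5 (mod 8), (2/13) = -1.
Reciprocity: 3 ≡ 3 and 13 ≡ 1 (mod 4), so (3/13) = +(13/3).
Reduce top mod 3: now compute (1/3).
Reached (1/3) = 1. Collecting the sign flips along the way, the symbol is -1.

-1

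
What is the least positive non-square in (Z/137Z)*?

3

(2/137) = +1, so 2 is a residue.
(3/137) = −1, so 3 is the smallest positive non-residue mod 137.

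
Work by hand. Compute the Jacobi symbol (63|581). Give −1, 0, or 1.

Reciprocity: 63 ≡ 3 and 581 ≡ 1 (mod 4), so (63/581) = +(581/63).
Reduce top mod 63: now compute (14/63).
Pull out 2: since 63 ≡ 7 (mod 8), (2/63) = +1.
Reciprocity: 7 ≡ 3 and 63 ≡ 3 (mod 4), so (7/63) = −(63/7).
Reduce top mod 7: now compute (0/7).
Top reduces to 0: gcd > 1, so the symbol is 0.

0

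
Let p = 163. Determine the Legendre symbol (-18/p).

1

First reduce: -18 ≡ 145 (mod 163).
Reciprocity: 145 ≡ 1 and 163 ≡ 3 (mod 4), so (145/163) = +(163/145).
Reduce top mod 145: now compute (18/145).
Pull out 2: since 145 ≡ 1 (mod 8), (2/145) = +1.
Reciprocity: 9 ≡ 1 and 145 ≡ 1 (mod 4), so (9/145) = +(145/9).
Reduce top mod 9: now compute (1/9).
Reached (1/9) = 1. Collecting the sign flips along the way, the symbol is +1.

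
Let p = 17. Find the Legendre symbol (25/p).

1

Euler's criterion: (25/17) ≡ 8^8 (mod 17).
8^2 ≡ 13 (mod 17)
8^4 ≡ 16 (mod 17)
8^8 ≡ 1 (mod 17)
8^8 = 8^(8) ≡ 1 (mod 17).
Result is 1, so (25/17) = 1.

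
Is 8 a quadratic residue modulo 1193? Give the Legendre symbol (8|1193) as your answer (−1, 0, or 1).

Euler's criterion: (8/1193) ≡ 8^596 (mod 1193).
8^2 ≡ 64 (mod 1193)
8^4 ≡ 517 (mod 1193)
8^8 ≡ 57 (mod 1193)
8^16 ≡ 863 (mod 1193)
8^32 ≡ 337 (mod 1193)
8^64 ≡ 234 (mod 1193)
8^128 ≡ 1071 (mod 1193)
8^256 ≡ 568 (mod 1193)
8^512 ≡ 514 (mod 1193)
8^596 = 8^(512+64+16+4) ≡ 1 (mod 1193).
Result is 1, so (8/1193) = 1.

1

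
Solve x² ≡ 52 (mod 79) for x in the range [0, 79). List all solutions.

17, 62

Since 79 ≡ 3 (mod 4), a square root of 52 is 52^((79+1)/4) = 52^20 mod 79.
Repeated squaring: 52^2≡18, 52^4≡8, 52^8≡64, 52^16≡67 (mod 79).
52^20 = 52^(16+4) ≡ 62 (mod 79).
Check: 62² = 3844 ≡ 52 (mod 79). The two roots are 17 and 62.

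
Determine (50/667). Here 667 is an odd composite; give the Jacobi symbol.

-1

Pull out 2: since 667 ≡ 3 (mod 8), (2/667) = -1.
Reciprocity: 25 ≡ 1 and 667 ≡ 3 (mod 4), so (25/667) = +(667/25).
Reduce top mod 25: now compute (17/25).
Reciprocity: 17 ≡ 1 and 25 ≡ 1 (mod 4), so (17/25) = +(25/17).
Reduce top mod 17: now compute (8/17).
Pull out 2^3: since 17 ≡ 1 (mod 8), (2/17) = +1, so (2/17)^3 = +1.
Reached (1/17) = 1. Collecting the sign flips along the way, the symbol is -1.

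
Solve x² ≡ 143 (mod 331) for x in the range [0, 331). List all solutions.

102, 229

Since 331 ≡ 3 (mod 4), a square root of 143 is 143^((331+1)/4) = 143^83 mod 331.
Repeated squaring: 143^2≡258, 143^4≡33, 143^8≡96, 143^16≡279, 143^32≡56, 143^64≡157 (mod 331).
143^83 = 143^(64+16+2+1) ≡ 102 (mod 331).
Check: 102² = 10404 ≡ 143 (mod 331). The two roots are 102 and 229.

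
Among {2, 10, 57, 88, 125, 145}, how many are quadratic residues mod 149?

3

(2/149) = -1 → non-residue.
(10/149) = -1 → non-residue.
(57/149) = -1 → non-residue.
(88/149) = +1 → QR.
(125/149) = +1 → QR.
(145/149) = +1 → QR.
Total quadratic residues among the 6: 3.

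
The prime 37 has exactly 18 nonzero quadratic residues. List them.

Square k = 1,…,18 (k and 37−k give the same square):
1²=1, 2²=4, 3²=9, 4²=16, 5²=25, 6²=36, 7²≡12, 8²≡27, 9²≡7, 10²≡26, 11²≡10, 12²≡33, 13²≡21, 14²≡11, 15²≡3, 16²≡34, 17²≡30, 18²≡28 (mod 37).
So the quadratic residues mod 37 are {1, 3, 4, 7, 9, 10, 11, 12, 16, 21, 25, 26, 27, 28, 30, 33, 34, 36}.

1, 3, 4, 7, 9, 10, 11, 12, 16, 21, 25, 26, 27, 28, 30, 33, 34, 36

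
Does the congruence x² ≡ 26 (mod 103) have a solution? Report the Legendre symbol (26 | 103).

1

Pull out 2: since 103 ≡ 7 (mod 8), (2/103) = +1.
Reciprocity: 13 ≡ 1 and 103 ≡ 3 (mod 4), so (13/103) = +(103/13).
Reduce top mod 13: now compute (12/13).
Pull out 2^2: since 13 ≡ 5 (mod 8), (2/13) = -1, so (2/13)^2 = +1.
Reciprocity: 3 ≡ 3 and 13 ≡ 1 (mod 4), so (3/13) = +(13/3).
Reduce top mod 3: now compute (1/3).
Reached (1/3) = 1. Collecting the sign flips along the way, the symbol is +1.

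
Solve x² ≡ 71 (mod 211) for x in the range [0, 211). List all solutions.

55, 156

Since 211 ≡ 3 (mod 4), a square root of 71 is 71^((211+1)/4) = 71^53 mod 211.
Repeated squaring: 71^2≡188, 71^4≡107, 71^8≡55, 71^16≡71, 71^32≡188 (mod 211).
71^53 = 71^(32+16+4+1) ≡ 55 (mod 211).
Check: 55² = 3025 ≡ 71 (mod 211). The two roots are 55 and 156.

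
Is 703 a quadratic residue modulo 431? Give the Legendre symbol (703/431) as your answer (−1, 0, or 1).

Euler's criterion: (703/431) ≡ 272^215 (mod 431).
272^2 ≡ 283 (mod 431)
272^4 ≡ 354 (mod 431)
272^8 ≡ 326 (mod 431)
272^16 ≡ 250 (mod 431)
272^32 ≡ 5 (mod 431)
272^64 ≡ 25 (mod 431)
272^128 ≡ 194 (mod 431)
272^215 = 272^(128+64+16+4+2+1) ≡ 430 (mod 431).
Result is 430 ≡ −1, so (703/431) = −1.

-1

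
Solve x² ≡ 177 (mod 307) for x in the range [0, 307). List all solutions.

Since 307 ≡ 3 (mod 4), a square root of 177 is 177^((307+1)/4) = 177^77 mod 307.
Repeated squaring: 177^2≡15, 177^4≡225, 177^8≡277, 177^16≡286, 177^32≡134, 177^64≡150 (mod 307).
177^77 = 177^(64+8+4+1) ≡ 285 (mod 307).
Check: 285² = 81225 ≡ 177 (mod 307). The two roots are 22 and 285.

22, 285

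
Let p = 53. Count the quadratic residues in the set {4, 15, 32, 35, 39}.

(4/53) = +1 → QR.
(15/53) = +1 → QR.
(32/53) = -1 → non-residue.
(35/53) = -1 → non-residue.
(39/53) = -1 → non-residue.
Total quadratic residues among the 5: 2.

2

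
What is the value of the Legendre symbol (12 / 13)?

1

Pull out 2^2: since 13 ≡ 5 (mod 8), (2/13) = -1, so (2/13)^2 = +1.
Reciprocity: 3 ≡ 3 and 13 ≡ 1 (mod 4), so (3/13) = +(13/3).
Reduce top mod 3: now compute (1/3).
Reached (1/3) = 1. Collecting the sign flips along the way, the symbol is +1.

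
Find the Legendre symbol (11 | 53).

1

Euler's criterion: (11/53) ≡ 11^26 (mod 53).
11^2 ≡ 15 (mod 53)
11^4 ≡ 13 (mod 53)
11^8 ≡ 10 (mod 53)
11^16 ≡ 47 (mod 53)
11^26 = 11^(16+8+2) ≡ 1 (mod 53).
Result is 1, so (11/53) = 1.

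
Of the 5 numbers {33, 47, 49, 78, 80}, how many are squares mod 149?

(33/149) = +1 → QR.
(47/149) = +1 → QR.
(49/149) = +1 → QR.
(78/149) = -1 → non-residue.
(80/149) = +1 → QR.
Total quadratic residues among the 5: 4.

4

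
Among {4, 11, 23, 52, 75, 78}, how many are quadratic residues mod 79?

(4/79) = +1 → QR.
(11/79) = +1 → QR.
(23/79) = +1 → QR.
(52/79) = +1 → QR.
(75/79) = -1 → non-residue.
(78/79) = -1 → non-residue.
Total quadratic residues among the 6: 4.

4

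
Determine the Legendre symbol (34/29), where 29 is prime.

Euler's criterion: (34/29) ≡ 5^14 (mod 29).
5^2 ≡ 25 (mod 29)
5^4 ≡ 16 (mod 29)
5^8 ≡ 24 (mod 29)
5^14 = 5^(8+4+2) ≡ 1 (mod 29).
Result is 1, so (34/29) = 1.

1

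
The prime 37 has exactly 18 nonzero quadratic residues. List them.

Square k = 1,…,18 (k and 37−k give the same square):
1²=1, 2²=4, 3²=9, 4²=16, 5²=25, 6²=36, 7²≡12, 8²≡27, 9²≡7, 10²≡26, 11²≡10, 12²≡33, 13²≡21, 14²≡11, 15²≡3, 16²≡34, 17²≡30, 18²≡28 (mod 37).
So the quadratic residues mod 37 are {1, 3, 4, 7, 9, 10, 11, 12, 16, 21, 25, 26, 27, 28, 30, 33, 34, 36}.

1,3,4,7,9,10,11,12,16,21,25,26,27,28,30,33,34,36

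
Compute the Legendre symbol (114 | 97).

First reduce: 114 ≡ 17 (mod 97).
Reciprocity: 17 ≡ 1 and 97 ≡ 1 (mod 4), so (17/97) = +(97/17).
Reduce top mod 17: now compute (12/17).
Pull out 2^2: since 17 ≡ 1 (mod 8), (2/17) = +1, so (2/17)^2 = +1.
Reciprocity: 3 ≡ 3 and 17 ≡ 1 (mod 4), so (3/17) = +(17/3).
Reduce top mod 3: now compute (2/3).
Pull out 2: since 3 ≡ 3 (mod 8), (2/3) = -1.
Reached (1/3) = 1. Collecting the sign flips along the way, the symbol is -1.

-1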